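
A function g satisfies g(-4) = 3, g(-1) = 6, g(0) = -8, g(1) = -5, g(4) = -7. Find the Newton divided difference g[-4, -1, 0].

-15/4

g[-4,-1] = (6 - 3) / (-1 - (-4)) = 1
g[-1,0] = (-8 - 6) / (0 - (-1)) = -14
g[-4,-1,0] = (-14 - 1) / (0 - (-4)) = -15/4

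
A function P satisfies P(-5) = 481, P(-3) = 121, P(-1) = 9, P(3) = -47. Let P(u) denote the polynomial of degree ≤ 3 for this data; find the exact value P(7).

Using Newton's divided-difference form:
P[-5,-3] = (121 - 481) / (-3 - (-5)) = -180
P[-3,-1] = (9 - 121) / (-1 - (-3)) = -56
P[-1,3] = (-47 - 9) / (3 - (-1)) = -14
P[-5,-3,-1] = (-56 - (-180)) / (-1 - (-5)) = 31
P[-3,-1,3] = (-14 - (-56)) / (3 - (-3)) = 7
P[-5,-3,-1,3] = (7 - 31) / (3 - (-5)) = -3
P(7) = 481 + (-180)·(12) + 31·(12)·(10) + (-3)·(12)·(10)·(8) = -839

-839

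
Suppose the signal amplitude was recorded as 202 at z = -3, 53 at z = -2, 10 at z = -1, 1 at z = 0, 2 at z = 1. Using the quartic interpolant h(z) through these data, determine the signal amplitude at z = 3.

Evaluate each Lagrange basis at z = 3:
L_0(3) = (5)·(4)·(3)·(2)/[(-1)·(-2)·(-3)·(-4)] = 5
L_1(3) = (6)·(4)·(3)·(2)/[(1)·(-1)·(-2)·(-3)] = -24
L_2(3) = (6)·(5)·(3)·(2)/[(2)·(1)·(-1)·(-2)] = 45
L_3(3) = (6)·(5)·(4)·(2)/[(3)·(2)·(1)·(-1)] = -40
L_4(3) = (6)·(5)·(4)·(3)/[(4)·(3)·(2)·(1)] = 15
Sum: 202·(5) + 53·(-24) + 10·(45) + 1·(-40) + 2·(15) = 178

178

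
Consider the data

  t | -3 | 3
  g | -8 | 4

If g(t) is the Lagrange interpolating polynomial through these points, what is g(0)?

Evaluate each Lagrange basis at t = 0:
L_0(0) = (-3)/[(-6)] = 1/2
L_1(0) = (3)/[(6)] = 1/2
Sum: (-8)·(1/2) + 4·(1/2) = -2

-2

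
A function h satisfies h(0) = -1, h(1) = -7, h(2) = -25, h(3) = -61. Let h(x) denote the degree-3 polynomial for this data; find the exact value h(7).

L_0(7) = (6)·(5)·(4)/[(-1)·(-2)·(-3)] = -20
L_1(7) = (7)·(5)·(4)/[(1)·(-1)·(-2)] = 70
L_2(7) = (7)·(6)·(4)/[(2)·(1)·(-1)] = -84
L_3(7) = (7)·(6)·(5)/[(3)·(2)·(1)] = 35
Sum: (-1)·(-20) + (-7)·(70) + (-25)·(-84) + (-61)·(35) = -505

-505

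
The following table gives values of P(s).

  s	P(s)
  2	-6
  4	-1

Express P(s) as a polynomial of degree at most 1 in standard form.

Build the Lagrange basis polynomials:
L_0(s) = (s - 4) / [-2] = -(1/2)s + 2
L_1(s) = (s - 2) / [2] = (1/2)s - 1
P(s) = (-6)·L_0 + (-1)·L_1
  (-6)·L_0(s) = 3s - 12
  (-1)·L_1(s) = -(1/2)s + 1
Adding term by term: (5/2)s - 11

P(s) = (5/2)s - 11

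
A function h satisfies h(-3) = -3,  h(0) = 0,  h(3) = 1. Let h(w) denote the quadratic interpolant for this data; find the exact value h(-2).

-16/9

L_0(-2) = (-2)·(-5)/[(-3)·(-6)] = 5/9
L_1(-2) = (1)·(-5)/[(3)·(-3)] = 5/9
L_2(-2) = (1)·(-2)/[(6)·(3)] = -1/9
Sum: (-3)·(5/9) + 0 + 1·(-1/9) = -16/9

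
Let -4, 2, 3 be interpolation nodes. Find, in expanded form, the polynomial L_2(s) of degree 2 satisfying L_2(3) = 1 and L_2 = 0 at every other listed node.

L_2(s) = (s + 4)(s - 2) / [(7)·(1)]
       = (s^2 + 2s - 8) / (7)

L_2(s) = (1/7)s^2 + (2/7)s - 8/7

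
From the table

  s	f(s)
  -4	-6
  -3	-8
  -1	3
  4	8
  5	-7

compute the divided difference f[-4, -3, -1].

5/2

f[-4,-3] = (-8 - (-6)) / (-3 - (-4)) = -2
f[-3,-1] = (3 - (-8)) / (-1 - (-3)) = 11/2
f[-4,-3,-1] = (11/2 - (-2)) / (-1 - (-4)) = 5/2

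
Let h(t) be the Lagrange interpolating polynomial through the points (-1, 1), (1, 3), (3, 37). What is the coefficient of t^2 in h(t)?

The leading coefficient equals the top divided difference h[-1,1,3].
h[-1,1] = (3 - 1) / (1 - (-1)) = 1
h[1,3] = (37 - 3) / (3 - 1) = 17
h[-1,1,3] = (17 - 1) / (3 - (-1)) = 4

4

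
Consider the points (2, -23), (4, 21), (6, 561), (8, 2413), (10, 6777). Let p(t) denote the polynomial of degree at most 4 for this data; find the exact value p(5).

L_0(5) = (1)·(-1)·(-3)·(-5)/[(-2)·(-4)·(-6)·(-8)] = -5/128
L_1(5) = (3)·(-1)·(-3)·(-5)/[(2)·(-2)·(-4)·(-6)] = 15/32
L_2(5) = (3)·(1)·(-3)·(-5)/[(4)·(2)·(-2)·(-4)] = 45/64
L_3(5) = (3)·(1)·(-1)·(-5)/[(6)·(4)·(2)·(-2)] = -5/32
L_4(5) = (3)·(1)·(-1)·(-3)/[(8)·(6)·(4)·(2)] = 3/128
Sum: (-23)·(-5/128) + 21·(15/32) + 561·(45/64) + 2413·(-5/32) + 6777·(3/128) = 187

187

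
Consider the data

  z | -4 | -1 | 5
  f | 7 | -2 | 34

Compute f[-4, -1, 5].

1

f[-4,-1] = (-2 - 7) / (-1 - (-4)) = -3
f[-1,5] = (34 - (-2)) / (5 - (-1)) = 6
f[-4,-1,5] = (6 - (-3)) / (5 - (-4)) = 1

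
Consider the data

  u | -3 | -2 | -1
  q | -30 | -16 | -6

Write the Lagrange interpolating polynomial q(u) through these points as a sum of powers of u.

Build the Lagrange basis polynomials:
L_0(u) = (u + 2)(u + 1) / [2] = (1/2)u^2 + (3/2)u + 1
L_1(u) = (u + 3)(u + 1) / [-1] = -u^2 - 4u - 3
L_2(u) = (u + 3)(u + 2) / [2] = (1/2)u^2 + (5/2)u + 3
q(u) = (-30)·L_0 + (-16)·L_1 + (-6)·L_2
  (-30)·L_0(u) = -15u^2 - 45u - 30
  (-16)·L_1(u) = 16u^2 + 64u + 48
  (-6)·L_2(u) = -3u^2 - 15u - 18
Adding term by term: -2u^2 + 4u

q(u) = -2u^2 + 4u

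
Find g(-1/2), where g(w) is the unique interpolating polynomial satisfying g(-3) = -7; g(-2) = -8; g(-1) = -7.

Using Newton's divided-difference form:
g[-3,-2] = (-8 - (-7)) / (-2 - (-3)) = -1
g[-2,-1] = (-7 - (-8)) / (-1 - (-2)) = 1
g[-3,-2,-1] = (1 - (-1)) / (-1 - (-3)) = 1
g(-1/2) = -7 + (-1)·(5/2) + 1·(5/2)·(3/2) = -23/4

-23/4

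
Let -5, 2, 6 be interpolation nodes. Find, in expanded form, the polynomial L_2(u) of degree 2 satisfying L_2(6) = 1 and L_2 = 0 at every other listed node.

L_2(u) = (u + 5)(u - 2) / [(11)·(4)]
       = (u^2 + 3u - 10) / (44)

L_2(u) = (1/44)u^2 + (3/44)u - 5/22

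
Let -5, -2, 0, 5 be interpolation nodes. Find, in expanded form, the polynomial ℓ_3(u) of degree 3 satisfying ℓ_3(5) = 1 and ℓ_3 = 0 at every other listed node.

ℓ_3(u) = (u + 5)(u + 2)u / [(10)·(7)·(5)]
       = (u^3 + 7u^2 + 10u) / (350)

ℓ_3(u) = (1/350)u^3 + (1/50)u^2 + (1/35)u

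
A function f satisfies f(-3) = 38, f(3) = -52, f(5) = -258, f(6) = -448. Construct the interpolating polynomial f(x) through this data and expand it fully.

f(x) = -2x^3 - x^2 + 3x + 2

Newton's divided differences:
f[-3,3] = (-52 - 38) / (3 - (-3)) = -15
f[3,5] = (-258 - (-52)) / (5 - 3) = -103
f[5,6] = (-448 - (-258)) / (6 - 5) = -190
f[-3,3,5] = (-103 - (-15)) / (5 - (-3)) = -11
f[3,5,6] = (-190 - (-103)) / (6 - 3) = -29
f[-3,3,5,6] = (-29 - (-11)) / (6 - (-3)) = -2
f(x) = 38 + (-15)·(x + 3) + (-11)·(x + 3)(x - 3) + (-2)·(x + 3)(x - 3)(x - 5)
Expanding: f(x) = -2x^3 - x^2 + 3x + 2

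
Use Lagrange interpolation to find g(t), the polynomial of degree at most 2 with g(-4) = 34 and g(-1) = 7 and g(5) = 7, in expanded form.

L_0(t) = (t + 1)(t - 5) / [27] = (1/27)t^2 - (4/27)t - 5/27
L_1(t) = (t + 4)(t - 5) / [-18] = -(1/18)t^2 + (1/18)t + 10/9
L_2(t) = (t + 4)(t + 1) / [54] = (1/54)t^2 + (5/54)t + 2/27
g(t) = 34·L_0 + 7·L_1 + 7·L_2
  34·L_0(t) = (34/27)t^2 - (136/27)t - 170/27
  7·L_1(t) = -(7/18)t^2 + (7/18)t + 70/9
  7·L_2(t) = (7/54)t^2 + (35/54)t + 14/27
Adding term by term: t^2 - 4t + 2

g(t) = t^2 - 4t + 2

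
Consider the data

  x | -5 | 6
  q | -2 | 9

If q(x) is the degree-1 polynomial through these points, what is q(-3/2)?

Evaluate each Lagrange basis at x = -3/2:
L_0(-3/2) = (-15/2)/[(-11)] = 15/22
L_1(-3/2) = (7/2)/[(11)] = 7/22
Sum: (-2)·(15/22) + 9·(7/22) = 3/2

3/2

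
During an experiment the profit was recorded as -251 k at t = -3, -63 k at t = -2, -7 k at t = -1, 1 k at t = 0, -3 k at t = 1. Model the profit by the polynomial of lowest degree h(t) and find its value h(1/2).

1/8

Evaluate each Lagrange basis at t = 1/2:
L_0(1/2) = (5/2)·(3/2)·(1/2)·(-1/2)/[(-1)·(-2)·(-3)·(-4)] = -5/128
L_1(1/2) = (7/2)·(3/2)·(1/2)·(-1/2)/[(1)·(-1)·(-2)·(-3)] = 7/32
L_2(1/2) = (7/2)·(5/2)·(1/2)·(-1/2)/[(2)·(1)·(-1)·(-2)] = -35/64
L_3(1/2) = (7/2)·(5/2)·(3/2)·(-1/2)/[(3)·(2)·(1)·(-1)] = 35/32
L_4(1/2) = (7/2)·(5/2)·(3/2)·(1/2)/[(4)·(3)·(2)·(1)] = 35/128
Sum: (-251)·(-5/128) + (-63)·(7/32) + (-7)·(-35/64) + 1·(35/32) + (-3)·(35/128) = 1/8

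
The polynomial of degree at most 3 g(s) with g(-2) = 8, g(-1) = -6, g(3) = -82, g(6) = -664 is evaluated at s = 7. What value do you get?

-1054

Evaluate each Lagrange basis at s = 7:
L_0(7) = (8)·(4)·(1)/[(-1)·(-5)·(-8)] = -4/5
L_1(7) = (9)·(4)·(1)/[(1)·(-4)·(-7)] = 9/7
L_2(7) = (9)·(8)·(1)/[(5)·(4)·(-3)] = -6/5
L_3(7) = (9)·(8)·(4)/[(8)·(7)·(3)] = 12/7
Sum: 8·(-4/5) + (-6)·(9/7) + (-82)·(-6/5) + (-664)·(12/7) = -1054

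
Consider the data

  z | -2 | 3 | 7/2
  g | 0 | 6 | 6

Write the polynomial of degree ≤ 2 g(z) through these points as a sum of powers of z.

g(z) = -(12/55)z^2 + (78/55)z + 204/55

Newton's divided differences:
g[-2,3] = (6 - 0) / (3 - (-2)) = 6/5
g[3,7/2] = (6 - 6) / (7/2 - 3) = 0
g[-2,3,7/2] = (0 - 6/5) / (7/2 - (-2)) = -12/55
g(z) = (6/5)·(z + 2) + (-12/55)·(z + 2)(z - 3)
Expanding: g(z) = -(12/55)z^2 + (78/55)z + 204/55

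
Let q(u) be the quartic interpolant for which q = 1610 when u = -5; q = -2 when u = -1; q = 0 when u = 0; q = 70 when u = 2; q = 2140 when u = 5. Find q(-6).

Evaluate each Lagrange basis at u = -6:
L_0(-6) = (-5)·(-6)·(-8)·(-11)/[(-4)·(-5)·(-7)·(-10)] = 66/35
L_1(-6) = (-1)·(-6)·(-8)·(-11)/[(4)·(-1)·(-3)·(-6)] = -22/3
L_2(-6) = (-1)·(-5)·(-8)·(-11)/[(5)·(1)·(-2)·(-5)] = 44/5
L_3(-6) = (-1)·(-5)·(-6)·(-11)/[(7)·(3)·(2)·(-3)] = -55/21
L_4(-6) = (-1)·(-5)·(-6)·(-8)/[(10)·(6)·(5)·(3)] = 4/15
Sum: 1610·(66/35) + (-2)·(-22/3) + 0 + 70·(-55/21) + 2140·(4/15) = 3438

3438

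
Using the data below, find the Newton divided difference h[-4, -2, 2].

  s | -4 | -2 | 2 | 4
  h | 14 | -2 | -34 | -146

0

h[-4,-2] = (-2 - 14) / (-2 - (-4)) = -8
h[-2,2] = (-34 - (-2)) / (2 - (-2)) = -8
h[-4,-2,2] = (-8 - (-8)) / (2 - (-4)) = 0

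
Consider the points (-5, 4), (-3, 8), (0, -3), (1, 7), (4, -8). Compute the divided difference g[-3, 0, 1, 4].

-43/42

g[-3,0] = (-3 - 8) / (0 - (-3)) = -11/3
g[0,1] = (7 - (-3)) / (1 - 0) = 10
g[1,4] = (-8 - 7) / (4 - 1) = -5
g[-3,0,1] = (10 - (-11/3)) / (1 - (-3)) = 41/12
g[0,1,4] = (-5 - 10) / (4 - 0) = -15/4
g[-3,0,1,4] = (-15/4 - 41/12) / (4 - (-3)) = -43/42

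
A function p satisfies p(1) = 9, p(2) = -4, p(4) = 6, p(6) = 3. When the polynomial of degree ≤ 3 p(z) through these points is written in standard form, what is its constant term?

231/5

L_0(z) = (z - 2)(z - 4)(z - 6) / [-15] = -(1/15)z^3 + (4/5)z^2 - (44/15)z + 16/5
L_1(z) = (z - 1)(z - 4)(z - 6) / [8] = (1/8)z^3 - (11/8)z^2 + (17/4)z - 3
L_2(z) = (z - 1)(z - 2)(z - 6) / [-12] = -(1/12)z^3 + (3/4)z^2 - (5/3)z + 1
L_3(z) = (z - 1)(z - 2)(z - 4) / [40] = (1/40)z^3 - (7/40)z^2 + (7/20)z - 1/5
p(z) = 9·L_0 + (-4)·L_1 + 6·L_2 + 3·L_3
Only the constant term is needed; take it from each L_i and combine:
9·(16/5) + (-4)·(-3) + 6·(1) + 3·(-1/5) = 231/5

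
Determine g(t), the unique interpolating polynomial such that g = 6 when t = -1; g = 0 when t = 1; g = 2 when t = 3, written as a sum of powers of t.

g(t) = t^2 - 3t + 2

L_0(t) = (t - 1)(t - 3) / [8] = (1/8)t^2 - (1/2)t + 3/8
L_1(t) = (t + 1)(t - 3) / [-4] = -(1/4)t^2 + (1/2)t + 3/4
L_2(t) = (t + 1)(t - 1) / [8] = (1/8)t^2 - 1/8
g(t) = 6·L_0 + 0·L_1 + 2·L_2
  6·L_0(t) = (3/4)t^2 - 3t + 9/4
  0·L_1(t) = 0
  2·L_2(t) = (1/4)t^2 - 1/4
Adding term by term: t^2 - 3t + 2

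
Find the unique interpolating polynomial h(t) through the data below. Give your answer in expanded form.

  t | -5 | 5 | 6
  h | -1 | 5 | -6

h(t) = -(58/55)t^2 + (3/5)t + 312/11

Newton's divided differences:
h[-5,5] = (5 - (-1)) / (5 - (-5)) = 3/5
h[5,6] = (-6 - 5) / (6 - 5) = -11
h[-5,5,6] = (-11 - 3/5) / (6 - (-5)) = -58/55
h(t) = -1 + (3/5)·(t + 5) + (-58/55)·(t + 5)(t - 5)
Expanding: h(t) = -(58/55)t^2 + (3/5)t + 312/11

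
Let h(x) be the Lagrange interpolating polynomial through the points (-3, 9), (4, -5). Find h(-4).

Evaluate each Lagrange basis at x = -4:
L_0(-4) = (-8)/[(-7)] = 8/7
L_1(-4) = (-1)/[(7)] = -1/7
Sum: 9·(8/7) + (-5)·(-1/7) = 11

11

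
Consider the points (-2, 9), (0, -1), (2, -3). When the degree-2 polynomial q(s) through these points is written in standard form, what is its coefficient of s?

-3

Build the Lagrange basis polynomials:
L_0(s) = s(s - 2) / [8] = (1/8)s^2 - (1/4)s
L_1(s) = (s + 2)(s - 2) / [-4] = -(1/4)s^2 + 1
L_2(s) = (s + 2)s / [8] = (1/8)s^2 + (1/4)s
q(s) = 9·L_0 + (-1)·L_1 + (-3)·L_2
Only the coefficient of s is needed; take it from each L_i and combine:
9·(-1/4) + (-1)·(0) + (-3)·(1/4) = -3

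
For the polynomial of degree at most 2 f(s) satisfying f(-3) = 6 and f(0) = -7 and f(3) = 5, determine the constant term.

L_0(s) = s(s - 3) / [18] = (1/18)s^2 - (1/6)s
L_1(s) = (s + 3)(s - 3) / [-9] = -(1/9)s^2 + 1
L_2(s) = (s + 3)s / [18] = (1/18)s^2 + (1/6)s
f(s) = 6·L_0 + (-7)·L_1 + 5·L_2
Only the constant term is needed; take it from each L_i and combine:
6·(0) + (-7)·(1) + 5·(0) = -7

-7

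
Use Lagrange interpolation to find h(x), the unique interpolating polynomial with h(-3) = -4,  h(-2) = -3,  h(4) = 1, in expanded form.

L_0(x) = (x + 2)(x - 4) / [7] = (1/7)x^2 - (2/7)x - 8/7
L_1(x) = (x + 3)(x - 4) / [-6] = -(1/6)x^2 + (1/6)x + 2
L_2(x) = (x + 3)(x + 2) / [42] = (1/42)x^2 + (5/42)x + 1/7
h(x) = (-4)·L_0 + (-3)·L_1 + 1·L_2
  (-4)·L_0(x) = -(4/7)x^2 + (8/7)x + 32/7
  (-3)·L_1(x) = (1/2)x^2 - (1/2)x - 6
  1·L_2(x) = (1/42)x^2 + (5/42)x + 1/7
Adding term by term: -(1/21)x^2 + (16/21)x - 9/7

h(x) = -(1/21)x^2 + (16/21)x - 9/7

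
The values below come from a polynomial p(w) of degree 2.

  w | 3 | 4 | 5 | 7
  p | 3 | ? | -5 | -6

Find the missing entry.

The 3 known values determine p uniquely (degree ≤ 2).
Evaluate each Lagrange basis at w = 4:
L_0(4) = (-1)·(-3)/[(-2)·(-4)] = 3/8
L_1(4) = (1)·(-3)/[(2)·(-2)] = 3/4
L_2(4) = (1)·(-1)/[(4)·(2)] = -1/8
Sum: 3·(3/8) + (-5)·(3/4) + (-6)·(-1/8) = -15/8

-15/8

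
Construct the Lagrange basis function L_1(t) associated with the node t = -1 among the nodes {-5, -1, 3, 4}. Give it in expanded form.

L_1(t) = (t + 5)(t - 3)(t - 4) / [(4)·(-4)·(-5)]
       = (t^3 - 2t^2 - 23t + 60) / (80)

L_1(t) = (1/80)t^3 - (1/40)t^2 - (23/80)t + 3/4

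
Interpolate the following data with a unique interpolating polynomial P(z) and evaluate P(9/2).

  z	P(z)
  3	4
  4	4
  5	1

L_0(9/2) = (1/2)·(-1/2)/[(-1)·(-2)] = -1/8
L_1(9/2) = (3/2)·(-1/2)/[(1)·(-1)] = 3/4
L_2(9/2) = (3/2)·(1/2)/[(2)·(1)] = 3/8
Sum: 4·(-1/8) + 4·(3/4) + 1·(3/8) = 23/8

23/8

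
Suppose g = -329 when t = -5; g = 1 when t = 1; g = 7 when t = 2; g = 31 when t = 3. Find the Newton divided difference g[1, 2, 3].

g[1,2] = (7 - 1) / (2 - 1) = 6
g[2,3] = (31 - 7) / (3 - 2) = 24
g[1,2,3] = (24 - 6) / (3 - 1) = 9

9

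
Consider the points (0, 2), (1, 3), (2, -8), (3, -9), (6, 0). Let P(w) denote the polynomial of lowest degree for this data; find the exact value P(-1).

-763/15

L_0(-1) = (-2)·(-3)·(-4)·(-7)/[(-1)·(-2)·(-3)·(-6)] = 14/3
L_1(-1) = (-1)·(-3)·(-4)·(-7)/[(1)·(-1)·(-2)·(-5)] = -42/5
L_2(-1) = (-1)·(-2)·(-4)·(-7)/[(2)·(1)·(-1)·(-4)] = 7
L_3(-1) = (-1)·(-2)·(-3)·(-7)/[(3)·(2)·(1)·(-3)] = -7/3
L_4(-1) = (-1)·(-2)·(-3)·(-4)/[(6)·(5)·(4)·(3)] = 1/15
Sum: 2·(14/3) + 3·(-42/5) + (-8)·(7) + (-9)·(-7/3) + 0 = -763/15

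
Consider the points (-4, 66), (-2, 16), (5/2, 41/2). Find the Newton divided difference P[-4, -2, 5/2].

P[-4,-2] = (16 - 66) / (-2 - (-4)) = -25
P[-2,5/2] = (41/2 - 16) / (5/2 - (-2)) = 1
P[-4,-2,5/2] = (1 - (-25)) / (5/2 - (-4)) = 4

4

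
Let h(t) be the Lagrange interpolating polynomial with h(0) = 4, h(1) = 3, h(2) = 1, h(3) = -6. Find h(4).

Evaluate each Lagrange basis at t = 4:
L_0(4) = (3)·(2)·(1)/[(-1)·(-2)·(-3)] = -1
L_1(4) = (4)·(2)·(1)/[(1)·(-1)·(-2)] = 4
L_2(4) = (4)·(3)·(1)/[(2)·(1)·(-1)] = -6
L_3(4) = (4)·(3)·(2)/[(3)·(2)·(1)] = 4
Sum: 4·(-1) + 3·(4) + 1·(-6) + (-6)·(4) = -22

-22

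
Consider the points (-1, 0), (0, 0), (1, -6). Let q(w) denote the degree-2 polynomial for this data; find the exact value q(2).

L_0(2) = (2)·(1)/[(-1)·(-2)] = 1
L_1(2) = (3)·(1)/[(1)·(-1)] = -3
L_2(2) = (3)·(2)/[(2)·(1)] = 3
Sum: 0 + 0 + (-6)·(3) = -18

-18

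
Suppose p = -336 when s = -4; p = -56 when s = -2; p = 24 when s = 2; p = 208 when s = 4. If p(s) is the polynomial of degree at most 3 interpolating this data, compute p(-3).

-156

Evaluate each Lagrange basis at s = -3:
L_0(-3) = (-1)·(-5)·(-7)/[(-2)·(-6)·(-8)] = 35/96
L_1(-3) = (1)·(-5)·(-7)/[(2)·(-4)·(-6)] = 35/48
L_2(-3) = (1)·(-1)·(-7)/[(6)·(4)·(-2)] = -7/48
L_3(-3) = (1)·(-1)·(-5)/[(8)·(6)·(2)] = 5/96
Sum: (-336)·(35/96) + (-56)·(35/48) + 24·(-7/48) + 208·(5/96) = -156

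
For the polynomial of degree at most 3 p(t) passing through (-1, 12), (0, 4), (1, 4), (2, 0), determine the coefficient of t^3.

-2

The leading coefficient equals the top divided difference p[-1,0,1,2].
p[-1,0] = (4 - 12) / (0 - (-1)) = -8
p[0,1] = (4 - 4) / (1 - 0) = 0
p[1,2] = (0 - 4) / (2 - 1) = -4
p[-1,0,1] = (0 - (-8)) / (1 - (-1)) = 4
p[0,1,2] = (-4 - 0) / (2 - 0) = -2
p[-1,0,1,2] = (-2 - 4) / (2 - (-1)) = -2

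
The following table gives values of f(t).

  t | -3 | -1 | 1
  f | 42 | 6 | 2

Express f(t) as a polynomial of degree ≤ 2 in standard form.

f(t) = 4t^2 - 2t

Build the Lagrange basis polynomials:
L_0(t) = (t + 1)(t - 1) / [8] = (1/8)t^2 - 1/8
L_1(t) = (t + 3)(t - 1) / [-4] = -(1/4)t^2 - (1/2)t + 3/4
L_2(t) = (t + 3)(t + 1) / [8] = (1/8)t^2 + (1/2)t + 3/8
f(t) = 42·L_0 + 6·L_1 + 2·L_2
  42·L_0(t) = (21/4)t^2 - 21/4
  6·L_1(t) = -(3/2)t^2 - 3t + 9/2
  2·L_2(t) = (1/4)t^2 + t + 3/4
Adding term by term: 4t^2 - 2t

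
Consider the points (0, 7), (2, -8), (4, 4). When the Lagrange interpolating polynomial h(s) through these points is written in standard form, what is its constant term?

7

L_0(s) = (s - 2)(s - 4) / [8] = (1/8)s^2 - (3/4)s + 1
L_1(s) = s(s - 4) / [-4] = -(1/4)s^2 + s
L_2(s) = s(s - 2) / [8] = (1/8)s^2 - (1/4)s
h(s) = 7·L_0 + (-8)·L_1 + 4·L_2
Only the constant term is needed; take it from each L_i and combine:
7·(1) + (-8)·(0) + 4·(0) = 7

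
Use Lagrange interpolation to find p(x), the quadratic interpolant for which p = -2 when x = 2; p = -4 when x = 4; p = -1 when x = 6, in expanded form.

Build the Lagrange basis polynomials:
L_0(x) = (x - 4)(x - 6) / [8] = (1/8)x^2 - (5/4)x + 3
L_1(x) = (x - 2)(x - 6) / [-4] = -(1/4)x^2 + 2x - 3
L_2(x) = (x - 2)(x - 4) / [8] = (1/8)x^2 - (3/4)x + 1
p(x) = (-2)·L_0 + (-4)·L_1 + (-1)·L_2
  (-2)·L_0(x) = -(1/4)x^2 + (5/2)x - 6
  (-4)·L_1(x) = x^2 - 8x + 12
  (-1)·L_2(x) = -(1/8)x^2 + (3/4)x - 1
Adding term by term: (5/8)x^2 - (19/4)x + 5

p(x) = (5/8)x^2 - (19/4)x + 5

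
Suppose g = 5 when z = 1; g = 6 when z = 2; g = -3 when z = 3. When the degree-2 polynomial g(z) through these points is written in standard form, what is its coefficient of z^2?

-5

L_0(z) = (z - 2)(z - 3) / [2] = (1/2)z^2 - (5/2)z + 3
L_1(z) = (z - 1)(z - 3) / [-1] = -z^2 + 4z - 3
L_2(z) = (z - 1)(z - 2) / [2] = (1/2)z^2 - (3/2)z + 1
g(z) = 5·L_0 + 6·L_1 + (-3)·L_2
Only the coefficient of z^2 is needed; take it from each L_i and combine:
5·(1/2) + 6·(-1) + (-3)·(1/2) = -5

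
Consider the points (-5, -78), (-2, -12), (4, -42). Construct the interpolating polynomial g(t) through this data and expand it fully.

Build the Lagrange basis polynomials:
L_0(t) = (t + 2)(t - 4) / [27] = (1/27)t^2 - (2/27)t - 8/27
L_1(t) = (t + 5)(t - 4) / [-18] = -(1/18)t^2 - (1/18)t + 10/9
L_2(t) = (t + 5)(t + 2) / [54] = (1/54)t^2 + (7/54)t + 5/27
g(t) = (-78)·L_0 + (-12)·L_1 + (-42)·L_2
  (-78)·L_0(t) = -(26/9)t^2 + (52/9)t + 208/9
  (-12)·L_1(t) = (2/3)t^2 + (2/3)t - 40/3
  (-42)·L_2(t) = -(7/9)t^2 - (49/9)t - 70/9
Adding term by term: -3t^2 + t + 2

g(t) = -3t^2 + t + 2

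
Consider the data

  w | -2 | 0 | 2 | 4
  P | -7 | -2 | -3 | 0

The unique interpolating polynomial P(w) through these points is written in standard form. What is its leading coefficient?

5/24

L_0(w) = w(w - 2)(w - 4) / [-48] = -(1/48)w^3 + (1/8)w^2 - (1/6)w
L_1(w) = (w + 2)(w - 2)(w - 4) / [16] = (1/16)w^3 - (1/4)w^2 - (1/4)w + 1
L_2(w) = (w + 2)w(w - 4) / [-16] = -(1/16)w^3 + (1/8)w^2 + (1/2)w
L_3(w) = (w + 2)w(w - 2) / [48] = (1/48)w^3 - (1/12)w
P(w) = (-7)·L_0 + (-2)·L_1 + (-3)·L_2 + 0·L_3
Only the coefficient of w^3 is needed; take it from each L_i and combine:
(-7)·(-1/48) + (-2)·(1/16) + (-3)·(-1/16) + 0·(1/48) = 5/24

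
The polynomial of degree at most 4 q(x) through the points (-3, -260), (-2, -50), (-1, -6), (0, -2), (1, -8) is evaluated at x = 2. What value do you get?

-90

Using Newton's divided-difference form:
q[-3,-2] = (-50 - (-260)) / (-2 - (-3)) = 210
q[-2,-1] = (-6 - (-50)) / (-1 - (-2)) = 44
q[-1,0] = (-2 - (-6)) / (0 - (-1)) = 4
q[0,1] = (-8 - (-2)) / (1 - 0) = -6
q[-3,-2,-1] = (44 - 210) / (-1 - (-3)) = -83
q[-2,-1,0] = (4 - 44) / (0 - (-2)) = -20
q[-1,0,1] = (-6 - 4) / (1 - (-1)) = -5
q[-3,-2,-1,0] = (-20 - (-83)) / (0 - (-3)) = 21
q[-2,-1,0,1] = (-5 - (-20)) / (1 - (-2)) = 5
q[-3,-2,-1,0,1] = (5 - 21) / (1 - (-3)) = -4
q(2) = -260 + 210·(5) + (-83)·(5)·(4) + 21·(5)·(4)·(3) + (-4)·(5)·(4)·(3)·(2) = -90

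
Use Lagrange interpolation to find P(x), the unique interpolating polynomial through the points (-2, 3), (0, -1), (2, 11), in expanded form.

Build the Lagrange basis polynomials:
L_0(x) = x(x - 2) / [8] = (1/8)x^2 - (1/4)x
L_1(x) = (x + 2)(x - 2) / [-4] = -(1/4)x^2 + 1
L_2(x) = (x + 2)x / [8] = (1/8)x^2 + (1/4)x
P(x) = 3·L_0 + (-1)·L_1 + 11·L_2
  3·L_0(x) = (3/8)x^2 - (3/4)x
  (-1)·L_1(x) = (1/4)x^2 - 1
  11·L_2(x) = (11/8)x^2 + (11/4)x
Adding term by term: 2x^2 + 2x - 1

P(x) = 2x^2 + 2x - 1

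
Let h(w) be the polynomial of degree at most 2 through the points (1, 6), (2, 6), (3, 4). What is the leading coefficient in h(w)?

The leading coefficient equals the top divided difference h[1,2,3].
h[1,2] = (6 - 6) / (2 - 1) = 0
h[2,3] = (4 - 6) / (3 - 2) = -2
h[1,2,3] = (-2 - 0) / (3 - 1) = -1

-1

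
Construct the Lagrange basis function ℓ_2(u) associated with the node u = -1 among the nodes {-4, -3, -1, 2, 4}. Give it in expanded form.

ℓ_2(u) = (1/90)u^4 + (1/90)u^3 - (11/45)u^2 - (8/45)u + 16/15

ℓ_2(u) = (u + 4)(u + 3)(u - 2)(u - 4) / [(3)·(2)·(-3)·(-5)]
       = (u^4 + u^3 - 22u^2 - 16u + 96) / (90)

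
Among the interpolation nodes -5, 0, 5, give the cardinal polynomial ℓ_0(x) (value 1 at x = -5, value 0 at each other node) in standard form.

ℓ_0(x) = x(x - 5) / [(-5)·(-10)]
       = (x^2 - 5x) / (50)

ℓ_0(x) = (1/50)x^2 - (1/10)x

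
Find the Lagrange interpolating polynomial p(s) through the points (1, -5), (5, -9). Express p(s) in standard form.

L_0(s) = (s - 5) / [-4] = -(1/4)s + 5/4
L_1(s) = (s - 1) / [4] = (1/4)s - 1/4
p(s) = (-5)·L_0 + (-9)·L_1
  (-5)·L_0(s) = (5/4)s - 25/4
  (-9)·L_1(s) = -(9/4)s + 9/4
Adding term by term: -s - 4

p(s) = -s - 4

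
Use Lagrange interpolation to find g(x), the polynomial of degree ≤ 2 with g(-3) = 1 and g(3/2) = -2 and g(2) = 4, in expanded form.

Build the Lagrange basis polynomials:
L_0(x) = (x - 3/2)(x - 2) / [45/2] = (2/45)x^2 - (7/45)x + 2/15
L_1(x) = (x + 3)(x - 2) / [-9/4] = -(4/9)x^2 - (4/9)x + 8/3
L_2(x) = (x + 3)(x - 3/2) / [5/2] = (2/5)x^2 + (3/5)x - 9/5
g(x) = 1·L_0 + (-2)·L_1 + 4·L_2
  1·L_0(x) = (2/45)x^2 - (7/45)x + 2/15
  (-2)·L_1(x) = (8/9)x^2 + (8/9)x - 16/3
  4·L_2(x) = (8/5)x^2 + (12/5)x - 36/5
Adding term by term: (38/15)x^2 + (47/15)x - 62/5

g(x) = (38/15)x^2 + (47/15)x - 62/5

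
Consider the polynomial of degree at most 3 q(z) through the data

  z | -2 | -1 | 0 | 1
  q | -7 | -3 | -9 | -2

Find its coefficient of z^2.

13/2

Build the Lagrange basis polynomials:
L_0(z) = (z + 1)z(z - 1) / [-6] = -(1/6)z^3 + (1/6)z
L_1(z) = (z + 2)z(z - 1) / [2] = (1/2)z^3 + (1/2)z^2 - z
L_2(z) = (z + 2)(z + 1)(z - 1) / [-2] = -(1/2)z^3 - z^2 + (1/2)z + 1
L_3(z) = (z + 2)(z + 1)z / [6] = (1/6)z^3 + (1/2)z^2 + (1/3)z
q(z) = (-7)·L_0 + (-3)·L_1 + (-9)·L_2 + (-2)·L_3
Only the coefficient of z^2 is needed; take it from each L_i and combine:
(-7)·(0) + (-3)·(1/2) + (-9)·(-1) + (-2)·(1/2) = 13/2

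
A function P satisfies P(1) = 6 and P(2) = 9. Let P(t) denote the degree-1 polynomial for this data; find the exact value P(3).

L_0(3) = (1)/[(-1)] = -1
L_1(3) = (2)/[(1)] = 2
Sum: 6·(-1) + 9·(2) = 12

12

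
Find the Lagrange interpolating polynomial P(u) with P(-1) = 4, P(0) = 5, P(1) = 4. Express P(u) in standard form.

L_0(u) = u(u - 1) / [2] = (1/2)u^2 - (1/2)u
L_1(u) = (u + 1)(u - 1) / [-1] = -u^2 + 1
L_2(u) = (u + 1)u / [2] = (1/2)u^2 + (1/2)u
P(u) = 4·L_0 + 5·L_1 + 4·L_2
  4·L_0(u) = 2u^2 - 2u
  5·L_1(u) = -5u^2 + 5
  4·L_2(u) = 2u^2 + 2u
Adding term by term: -u^2 + 5

P(u) = -u^2 + 5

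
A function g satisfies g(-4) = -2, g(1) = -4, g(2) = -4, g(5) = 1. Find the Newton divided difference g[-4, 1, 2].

g[-4,1] = (-4 - (-2)) / (1 - (-4)) = -2/5
g[1,2] = (-4 - (-4)) / (2 - 1) = 0
g[-4,1,2] = (0 - (-2/5)) / (2 - (-4)) = 1/15

1/15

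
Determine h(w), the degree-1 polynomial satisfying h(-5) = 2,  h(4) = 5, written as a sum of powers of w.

L_0(w) = (w - 4) / [-9] = -(1/9)w + 4/9
L_1(w) = (w + 5) / [9] = (1/9)w + 5/9
h(w) = 2·L_0 + 5·L_1
  2·L_0(w) = -(2/9)w + 8/9
  5·L_1(w) = (5/9)w + 25/9
Adding term by term: (1/3)w + 11/3

h(w) = (1/3)w + 11/3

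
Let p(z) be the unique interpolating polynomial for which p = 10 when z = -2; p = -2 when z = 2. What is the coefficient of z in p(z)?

-3

The leading coefficient equals the top divided difference p[-2,2].
p[-2,2] = (-2 - 10) / (2 - (-2)) = -3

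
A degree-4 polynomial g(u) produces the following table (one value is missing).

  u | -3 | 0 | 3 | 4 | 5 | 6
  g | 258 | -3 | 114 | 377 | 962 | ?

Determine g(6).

2067

The 5 known values determine g uniquely (degree ≤ 4).
L_0(6) = (6)·(3)·(2)·(1)/[(-3)·(-6)·(-7)·(-8)] = 1/28
L_1(6) = (9)·(3)·(2)·(1)/[(3)·(-3)·(-4)·(-5)] = -3/10
L_2(6) = (9)·(6)·(2)·(1)/[(6)·(3)·(-1)·(-2)] = 3
L_3(6) = (9)·(6)·(3)·(1)/[(7)·(4)·(1)·(-1)] = -81/14
L_4(6) = (9)·(6)·(3)·(2)/[(8)·(5)·(2)·(1)] = 81/20
Sum: 258·(1/28) + (-3)·(-3/10) + 114·(3) + 377·(-81/14) + 962·(81/20) = 2067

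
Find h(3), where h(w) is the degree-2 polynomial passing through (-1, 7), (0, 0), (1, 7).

Evaluate each Lagrange basis at w = 3:
L_0(3) = (3)·(2)/[(-1)·(-2)] = 3
L_1(3) = (4)·(2)/[(1)·(-1)] = -8
L_2(3) = (4)·(3)/[(2)·(1)] = 6
Sum: 7·(3) + 0 + 7·(6) = 63

63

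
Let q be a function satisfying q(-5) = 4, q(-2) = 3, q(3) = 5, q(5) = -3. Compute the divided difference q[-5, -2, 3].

11/120

q[-5,-2] = (3 - 4) / (-2 - (-5)) = -1/3
q[-2,3] = (5 - 3) / (3 - (-2)) = 2/5
q[-5,-2,3] = (2/5 - (-1/3)) / (3 - (-5)) = 11/120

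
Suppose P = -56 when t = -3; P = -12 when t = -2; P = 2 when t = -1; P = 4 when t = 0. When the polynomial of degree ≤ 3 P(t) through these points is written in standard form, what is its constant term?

L_0(t) = (t + 2)(t + 1)t / [-6] = -(1/6)t^3 - (1/2)t^2 - (1/3)t
L_1(t) = (t + 3)(t + 1)t / [2] = (1/2)t^3 + 2t^2 + (3/2)t
L_2(t) = (t + 3)(t + 2)t / [-2] = -(1/2)t^3 - (5/2)t^2 - 3t
L_3(t) = (t + 3)(t + 2)(t + 1) / [6] = (1/6)t^3 + t^2 + (11/6)t + 1
P(t) = (-56)·L_0 + (-12)·L_1 + 2·L_2 + 4·L_3
Only the constant term is needed; take it from each L_i and combine:
(-56)·(0) + (-12)·(0) + 2·(0) + 4·(1) = 4

4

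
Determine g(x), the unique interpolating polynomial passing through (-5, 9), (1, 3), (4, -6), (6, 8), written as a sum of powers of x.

Newton's divided differences:
g[-5,1] = (3 - 9) / (1 - (-5)) = -1
g[1,4] = (-6 - 3) / (4 - 1) = -3
g[4,6] = (8 - (-6)) / (6 - 4) = 7
g[-5,1,4] = (-3 - (-1)) / (4 - (-5)) = -2/9
g[1,4,6] = (7 - (-3)) / (6 - 1) = 2
g[-5,1,4,6] = (2 - (-2/9)) / (6 - (-5)) = 20/99
g(x) = 9 + (-1)·(x + 5) + (-2/9)·(x + 5)(x - 1) + (20/99)·(x + 5)(x - 1)(x - 4)
Expanding: g(x) = (20/99)x^3 - (2/9)x^2 - (607/99)x + 302/33

g(x) = (20/99)x^3 - (2/9)x^2 - (607/99)x + 302/33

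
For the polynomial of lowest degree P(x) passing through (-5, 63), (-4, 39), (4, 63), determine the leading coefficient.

3

The leading coefficient equals the top divided difference P[-5,-4,4].
P[-5,-4] = (39 - 63) / (-4 - (-5)) = -24
P[-4,4] = (63 - 39) / (4 - (-4)) = 3
P[-5,-4,4] = (3 - (-24)) / (4 - (-5)) = 3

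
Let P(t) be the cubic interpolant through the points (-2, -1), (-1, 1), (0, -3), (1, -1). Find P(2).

L_0(2) = (3)·(2)·(1)/[(-1)·(-2)·(-3)] = -1
L_1(2) = (4)·(2)·(1)/[(1)·(-1)·(-2)] = 4
L_2(2) = (4)·(3)·(1)/[(2)·(1)·(-1)] = -6
L_3(2) = (4)·(3)·(2)/[(3)·(2)·(1)] = 4
Sum: (-1)·(-1) + 1·(4) + (-3)·(-6) + (-1)·(4) = 19

19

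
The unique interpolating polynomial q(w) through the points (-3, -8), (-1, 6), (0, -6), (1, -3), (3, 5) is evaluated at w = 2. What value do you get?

19/2

Evaluate each Lagrange basis at w = 2:
L_0(2) = (3)·(2)·(1)·(-1)/[(-2)·(-3)·(-4)·(-6)] = -1/24
L_1(2) = (5)·(2)·(1)·(-1)/[(2)·(-1)·(-2)·(-4)] = 5/8
L_2(2) = (5)·(3)·(1)·(-1)/[(3)·(1)·(-1)·(-3)] = -5/3
L_3(2) = (5)·(3)·(2)·(-1)/[(4)·(2)·(1)·(-2)] = 15/8
L_4(2) = (5)·(3)·(2)·(1)/[(6)·(4)·(3)·(2)] = 5/24
Sum: (-8)·(-1/24) + 6·(5/8) + (-6)·(-5/3) + (-3)·(15/8) + 5·(5/24) = 19/2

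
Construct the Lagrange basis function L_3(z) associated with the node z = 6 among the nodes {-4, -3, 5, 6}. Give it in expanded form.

L_3(z) = (1/90)z^3 + (1/45)z^2 - (23/90)z - 2/3

L_3(z) = (z + 4)(z + 3)(z - 5) / [(10)·(9)·(1)]
       = (z^3 + 2z^2 - 23z - 60) / (90)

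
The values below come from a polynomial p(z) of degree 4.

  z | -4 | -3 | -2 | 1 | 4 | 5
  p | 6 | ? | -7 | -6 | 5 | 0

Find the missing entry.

The 5 known values determine p uniquely (degree ≤ 4).
L_0(-3) = (-1)·(-4)·(-7)·(-8)/[(-2)·(-5)·(-8)·(-9)] = 14/45
L_1(-3) = (1)·(-4)·(-7)·(-8)/[(2)·(-3)·(-6)·(-7)] = 8/9
L_2(-3) = (1)·(-1)·(-7)·(-8)/[(5)·(3)·(-3)·(-4)] = -14/45
L_3(-3) = (1)·(-1)·(-4)·(-8)/[(8)·(6)·(3)·(-1)] = 2/9
L_4(-3) = (1)·(-1)·(-4)·(-7)/[(9)·(7)·(4)·(1)] = -1/9
Sum: 6·(14/45) + (-7)·(8/9) + (-6)·(-14/45) + 5·(2/9) + 0 = -62/45

-62/45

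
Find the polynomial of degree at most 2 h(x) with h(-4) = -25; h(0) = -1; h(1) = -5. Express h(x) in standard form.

Build the Lagrange basis polynomials:
L_0(x) = x(x - 1) / [20] = (1/20)x^2 - (1/20)x
L_1(x) = (x + 4)(x - 1) / [-4] = -(1/4)x^2 - (3/4)x + 1
L_2(x) = (x + 4)x / [5] = (1/5)x^2 + (4/5)x
h(x) = (-25)·L_0 + (-1)·L_1 + (-5)·L_2
  (-25)·L_0(x) = -(5/4)x^2 + (5/4)x
  (-1)·L_1(x) = (1/4)x^2 + (3/4)x - 1
  (-5)·L_2(x) = -x^2 - 4x
Adding term by term: -2x^2 - 2x - 1

h(x) = -2x^2 - 2x - 1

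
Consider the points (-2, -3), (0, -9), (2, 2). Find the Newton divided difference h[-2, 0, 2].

17/8

h[-2,0] = (-9 - (-3)) / (0 - (-2)) = -3
h[0,2] = (2 - (-9)) / (2 - 0) = 11/2
h[-2,0,2] = (11/2 - (-3)) / (2 - (-2)) = 17/8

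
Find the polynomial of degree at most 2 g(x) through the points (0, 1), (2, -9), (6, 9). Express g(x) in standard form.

L_0(x) = (x - 2)(x - 6) / [12] = (1/12)x^2 - (2/3)x + 1
L_1(x) = x(x - 6) / [-8] = -(1/8)x^2 + (3/4)x
L_2(x) = x(x - 2) / [24] = (1/24)x^2 - (1/12)x
g(x) = 1·L_0 + (-9)·L_1 + 9·L_2
  1·L_0(x) = (1/12)x^2 - (2/3)x + 1
  (-9)·L_1(x) = (9/8)x^2 - (27/4)x
  9·L_2(x) = (3/8)x^2 - (3/4)x
Adding term by term: (19/12)x^2 - (49/6)x + 1

g(x) = (19/12)x^2 - (49/6)x + 1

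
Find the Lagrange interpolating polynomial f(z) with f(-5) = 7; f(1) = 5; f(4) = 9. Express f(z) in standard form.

Build the Lagrange basis polynomials:
L_0(z) = (z - 1)(z - 4) / [54] = (1/54)z^2 - (5/54)z + 2/27
L_1(z) = (z + 5)(z - 4) / [-18] = -(1/18)z^2 - (1/18)z + 10/9
L_2(z) = (z + 5)(z - 1) / [27] = (1/27)z^2 + (4/27)z - 5/27
f(z) = 7·L_0 + 5·L_1 + 9·L_2
  7·L_0(z) = (7/54)z^2 - (35/54)z + 14/27
  5·L_1(z) = -(5/18)z^2 - (5/18)z + 50/9
  9·L_2(z) = (1/3)z^2 + (4/3)z - 5/3
Adding term by term: (5/27)z^2 + (11/27)z + 119/27

f(z) = (5/27)z^2 + (11/27)z + 119/27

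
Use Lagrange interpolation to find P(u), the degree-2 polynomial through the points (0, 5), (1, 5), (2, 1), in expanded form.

Build the Lagrange basis polynomials:
L_0(u) = (u - 1)(u - 2) / [2] = (1/2)u^2 - (3/2)u + 1
L_1(u) = u(u - 2) / [-1] = -u^2 + 2u
L_2(u) = u(u - 1) / [2] = (1/2)u^2 - (1/2)u
P(u) = 5·L_0 + 5·L_1 + 1·L_2
  5·L_0(u) = (5/2)u^2 - (15/2)u + 5
  5·L_1(u) = -5u^2 + 10u
  1·L_2(u) = (1/2)u^2 - (1/2)u
Adding term by term: -2u^2 + 2u + 5

P(u) = -2u^2 + 2u + 5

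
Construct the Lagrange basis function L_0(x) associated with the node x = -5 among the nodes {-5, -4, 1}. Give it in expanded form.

L_0(x) = (x + 4)(x - 1) / [(-1)·(-6)]
       = (x^2 + 3x - 4) / (6)

L_0(x) = (1/6)x^2 + (1/2)x - 2/3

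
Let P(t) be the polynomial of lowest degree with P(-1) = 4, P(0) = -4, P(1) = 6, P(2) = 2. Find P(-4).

Using Newton's divided-difference form:
P[-1,0] = (-4 - 4) / (0 - (-1)) = -8
P[0,1] = (6 - (-4)) / (1 - 0) = 10
P[1,2] = (2 - 6) / (2 - 1) = -4
P[-1,0,1] = (10 - (-8)) / (1 - (-1)) = 9
P[0,1,2] = (-4 - 10) / (2 - 0) = -7
P[-1,0,1,2] = (-7 - 9) / (2 - (-1)) = -16/3
P(-4) = 4 + (-8)·(-3) + 9·(-3)·(-4) + (-16/3)·(-3)·(-4)·(-5) = 456

456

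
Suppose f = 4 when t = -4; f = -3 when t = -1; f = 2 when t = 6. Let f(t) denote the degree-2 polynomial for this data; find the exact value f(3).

-19/5

Evaluate each Lagrange basis at t = 3:
L_0(3) = (4)·(-3)/[(-3)·(-10)] = -2/5
L_1(3) = (7)·(-3)/[(3)·(-7)] = 1
L_2(3) = (7)·(4)/[(10)·(7)] = 2/5
Sum: 4·(-2/5) + (-3)·(1) + 2·(2/5) = -19/5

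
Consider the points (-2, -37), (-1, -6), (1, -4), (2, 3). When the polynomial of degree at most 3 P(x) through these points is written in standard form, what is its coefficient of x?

-2

Build the Lagrange basis polynomials:
L_0(x) = (x + 1)(x - 1)(x - 2) / [-12] = -(1/12)x^3 + (1/6)x^2 + (1/12)x - 1/6
L_1(x) = (x + 2)(x - 1)(x - 2) / [6] = (1/6)x^3 - (1/6)x^2 - (2/3)x + 2/3
L_2(x) = (x + 2)(x + 1)(x - 2) / [-6] = -(1/6)x^3 - (1/6)x^2 + (2/3)x + 2/3
L_3(x) = (x + 2)(x + 1)(x - 1) / [12] = (1/12)x^3 + (1/6)x^2 - (1/12)x - 1/6
P(x) = (-37)·L_0 + (-6)·L_1 + (-4)·L_2 + 3·L_3
Only the coefficient of x is needed; take it from each L_i and combine:
(-37)·(1/12) + (-6)·(-2/3) + (-4)·(2/3) + 3·(-1/12) = -2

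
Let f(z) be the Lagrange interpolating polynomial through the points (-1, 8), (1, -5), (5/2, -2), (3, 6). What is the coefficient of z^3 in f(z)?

The leading coefficient equals the top divided difference f[-1,1,5/2,3].
f[-1,1] = (-5 - 8) / (1 - (-1)) = -13/2
f[1,5/2] = (-2 - (-5)) / (5/2 - 1) = 2
f[5/2,3] = (6 - (-2)) / (3 - 5/2) = 16
f[-1,1,5/2] = (2 - (-13/2)) / (5/2 - (-1)) = 17/7
f[1,5/2,3] = (16 - 2) / (3 - 1) = 7
f[-1,1,5/2,3] = (7 - 17/7) / (3 - (-1)) = 8/7

8/7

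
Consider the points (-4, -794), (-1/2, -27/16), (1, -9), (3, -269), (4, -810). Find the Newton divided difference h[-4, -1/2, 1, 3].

3/2

h[-4,-1/2] = (-27/16 - (-794)) / (-1/2 - (-4)) = 1811/8
h[-1/2,1] = (-9 - (-27/16)) / (1 - (-1/2)) = -39/8
h[1,3] = (-269 - (-9)) / (3 - 1) = -130
h[-4,-1/2,1] = (-39/8 - 1811/8) / (1 - (-4)) = -185/4
h[-1/2,1,3] = (-130 - (-39/8)) / (3 - (-1/2)) = -143/4
h[-4,-1/2,1,3] = (-143/4 - (-185/4)) / (3 - (-4)) = 3/2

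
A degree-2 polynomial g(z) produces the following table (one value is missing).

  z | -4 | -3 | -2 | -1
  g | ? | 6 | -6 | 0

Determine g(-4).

36

The 3 known values determine g uniquely (degree ≤ 2).
L_0(-4) = (-2)·(-3)/[(-1)·(-2)] = 3
L_1(-4) = (-1)·(-3)/[(1)·(-1)] = -3
L_2(-4) = (-1)·(-2)/[(2)·(1)] = 1
Sum: 6·(3) + (-6)·(-3) + 0 = 36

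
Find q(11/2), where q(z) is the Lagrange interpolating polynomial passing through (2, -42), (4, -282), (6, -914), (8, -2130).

Evaluate each Lagrange basis at z = 11/2:
L_0(11/2) = (3/2)·(-1/2)·(-5/2)/[(-2)·(-4)·(-6)] = -5/128
L_1(11/2) = (7/2)·(-1/2)·(-5/2)/[(2)·(-2)·(-4)] = 35/128
L_2(11/2) = (7/2)·(3/2)·(-5/2)/[(4)·(2)·(-2)] = 105/128
L_3(11/2) = (7/2)·(3/2)·(-1/2)/[(6)·(4)·(2)] = -7/128
Sum: (-42)·(-5/128) + (-282)·(35/128) + (-914)·(105/128) + (-2130)·(-7/128) = -2835/4

-2835/4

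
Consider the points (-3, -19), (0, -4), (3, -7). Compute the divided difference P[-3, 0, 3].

P[-3,0] = (-4 - (-19)) / (0 - (-3)) = 5
P[0,3] = (-7 - (-4)) / (3 - 0) = -1
P[-3,0,3] = (-1 - 5) / (3 - (-3)) = -1

-1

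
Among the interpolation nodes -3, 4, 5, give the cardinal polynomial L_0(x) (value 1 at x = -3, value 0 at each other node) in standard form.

L_0(x) = (x - 4)(x - 5) / [(-7)·(-8)]
       = (x^2 - 9x + 20) / (56)

L_0(x) = (1/56)x^2 - (9/56)x + 5/14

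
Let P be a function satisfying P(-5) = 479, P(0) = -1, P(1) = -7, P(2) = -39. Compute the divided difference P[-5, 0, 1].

15

P[-5,0] = (-1 - 479) / (0 - (-5)) = -96
P[0,1] = (-7 - (-1)) / (1 - 0) = -6
P[-5,0,1] = (-6 - (-96)) / (1 - (-5)) = 15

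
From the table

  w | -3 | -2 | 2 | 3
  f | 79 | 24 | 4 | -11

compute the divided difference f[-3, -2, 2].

10

f[-3,-2] = (24 - 79) / (-2 - (-3)) = -55
f[-2,2] = (4 - 24) / (2 - (-2)) = -5
f[-3,-2,2] = (-5 - (-55)) / (2 - (-3)) = 10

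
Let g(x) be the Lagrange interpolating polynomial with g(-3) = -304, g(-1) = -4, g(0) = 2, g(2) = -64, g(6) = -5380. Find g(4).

L_0(4) = (5)·(4)·(2)·(-2)/[(-2)·(-3)·(-5)·(-9)] = -8/27
L_1(4) = (7)·(4)·(2)·(-2)/[(2)·(-1)·(-3)·(-7)] = 8/3
L_2(4) = (7)·(5)·(2)·(-2)/[(3)·(1)·(-2)·(-6)] = -35/9
L_3(4) = (7)·(5)·(4)·(-2)/[(5)·(3)·(2)·(-4)] = 7/3
L_4(4) = (7)·(5)·(4)·(2)/[(9)·(7)·(6)·(4)] = 5/27
Sum: (-304)·(-8/27) + (-4)·(8/3) + 2·(-35/9) + (-64)·(7/3) + (-5380)·(5/27) = -1074

-1074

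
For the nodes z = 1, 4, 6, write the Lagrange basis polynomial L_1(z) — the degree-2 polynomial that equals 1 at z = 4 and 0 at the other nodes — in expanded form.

L_1(z) = (z - 1)(z - 6) / [(3)·(-2)]
       = (z^2 - 7z + 6) / (-6)

L_1(z) = -(1/6)z^2 + (7/6)z - 1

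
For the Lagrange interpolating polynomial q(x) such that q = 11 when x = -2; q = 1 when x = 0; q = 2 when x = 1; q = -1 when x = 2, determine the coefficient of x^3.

L_0(x) = x(x - 1)(x - 2) / [-24] = -(1/24)x^3 + (1/8)x^2 - (1/12)x
L_1(x) = (x + 2)(x - 1)(x - 2) / [4] = (1/4)x^3 - (1/4)x^2 - x + 1
L_2(x) = (x + 2)x(x - 2) / [-3] = -(1/3)x^3 + (4/3)x
L_3(x) = (x + 2)x(x - 1) / [8] = (1/8)x^3 + (1/8)x^2 - (1/4)x
q(x) = 11·L_0 + 1·L_1 + 2·L_2 + (-1)·L_3
Only the coefficient of x^3 is needed; take it from each L_i and combine:
11·(-1/24) + 1·(1/4) + 2·(-1/3) + (-1)·(1/8) = -1

-1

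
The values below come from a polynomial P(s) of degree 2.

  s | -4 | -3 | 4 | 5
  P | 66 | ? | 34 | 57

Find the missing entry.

41

The 3 known values determine P uniquely (degree ≤ 2).
L_0(-3) = (-7)·(-8)/[(-8)·(-9)] = 7/9
L_1(-3) = (1)·(-8)/[(8)·(-1)] = 1
L_2(-3) = (1)·(-7)/[(9)·(1)] = -7/9
Sum: 66·(7/9) + 34·(1) + 57·(-7/9) = 41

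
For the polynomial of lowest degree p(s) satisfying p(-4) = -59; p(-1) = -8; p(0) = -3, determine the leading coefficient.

-3

Build the Lagrange basis polynomials:
L_0(s) = (s + 1)s / [12] = (1/12)s^2 + (1/12)s
L_1(s) = (s + 4)s / [-3] = -(1/3)s^2 - (4/3)s
L_2(s) = (s + 4)(s + 1) / [4] = (1/4)s^2 + (5/4)s + 1
p(s) = (-59)·L_0 + (-8)·L_1 + (-3)·L_2
Only the coefficient of s^2 is needed; take it from each L_i and combine:
(-59)·(1/12) + (-8)·(-1/3) + (-3)·(1/4) = -3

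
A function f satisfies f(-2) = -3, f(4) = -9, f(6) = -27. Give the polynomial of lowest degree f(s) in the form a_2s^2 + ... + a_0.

f(s) = -s^2 + s + 3

Build the Lagrange basis polynomials:
L_0(s) = (s - 4)(s - 6) / [48] = (1/48)s^2 - (5/24)s + 1/2
L_1(s) = (s + 2)(s - 6) / [-12] = -(1/12)s^2 + (1/3)s + 1
L_2(s) = (s + 2)(s - 4) / [16] = (1/16)s^2 - (1/8)s - 1/2
f(s) = (-3)·L_0 + (-9)·L_1 + (-27)·L_2
  (-3)·L_0(s) = -(1/16)s^2 + (5/8)s - 3/2
  (-9)·L_1(s) = (3/4)s^2 - 3s - 9
  (-27)·L_2(s) = -(27/16)s^2 + (27/8)s + 27/2
Adding term by term: -s^2 + s + 3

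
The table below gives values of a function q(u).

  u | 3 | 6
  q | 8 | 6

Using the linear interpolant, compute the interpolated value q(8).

Evaluate each Lagrange basis at u = 8:
L_0(8) = (2)/[(-3)] = -2/3
L_1(8) = (5)/[(3)] = 5/3
Sum: 8·(-2/3) + 6·(5/3) = 14/3

14/3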